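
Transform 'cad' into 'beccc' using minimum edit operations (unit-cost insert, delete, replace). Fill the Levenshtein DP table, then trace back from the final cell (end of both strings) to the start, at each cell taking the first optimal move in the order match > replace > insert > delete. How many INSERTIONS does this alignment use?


Edit distance = 4. Backtracking from cell (3, 5) with preference match > replace > insert > delete,
then listing the resulting alignment 'cad' -> 'beccc' left to right:
  Step 1: insert 'b' [insertion #1]
  Step 2: insert 'e' [insertion #2]
  Step 3: keep 'c'
  Step 4: replace a->c
  Step 5: replace d->c
Total insertions: 2

2


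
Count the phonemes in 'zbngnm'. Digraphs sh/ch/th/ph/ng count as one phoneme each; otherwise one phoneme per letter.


Parsing 'zbngnm' greedily, digraphs first:
  'z' -> consonant phoneme (phonemes so far: 1)
  'b' -> consonant phoneme (phonemes so far: 2)
  'ng' -> digraph (1 consonant phoneme) (phonemes so far: 3)
  'n' -> consonant phoneme (phonemes so far: 4)
  'm' -> consonant phoneme (phonemes so far: 5)
Total phonemes: 5

5


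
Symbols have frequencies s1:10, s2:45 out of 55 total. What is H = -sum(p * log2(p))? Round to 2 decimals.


Computing entropy H = -sum(p_i * log2(p_i)):
  s1: p = 10/55 = 0.1818, -p*log2(p) = 0.4472
  s2: p = 45/55 = 0.8182, -p*log2(p) = 0.2369
H = sum of terms = 0.6841
Rounded to 2 decimals: 0.68

0.68


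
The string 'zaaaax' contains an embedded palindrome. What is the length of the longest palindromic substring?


Scanning 'zaaaax' for palindromic substrings.
Substring at positions 1-4: 'aaaa'.
Check: reverse('aaaa') = 'aaaa' -> palindrome confirmed.
Neighbouring characters ('z' / 'x') break symmetry, so it cannot extend further.
No longer palindromic substring exists; longest length = 4

4


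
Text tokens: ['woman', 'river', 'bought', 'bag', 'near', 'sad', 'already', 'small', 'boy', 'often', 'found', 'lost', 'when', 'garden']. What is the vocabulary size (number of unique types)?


Listing all tokens and tracking unique types:
  Token 1: 'woman' -> NEW (unique so far: 1)
  Token 2: 'river' -> NEW (unique so far: 2)
  Token 3: 'bought' -> NEW (unique so far: 3)
  Token 4: 'bag' -> NEW (unique so far: 4)
  Token 5: 'near' -> NEW (unique so far: 5)
  Token 6: 'sad' -> NEW (unique so far: 6)
  Token 7: 'already' -> NEW (unique so far: 7)
  Token 8: 'small' -> NEW (unique so far: 8)
  Token 9: 'boy' -> NEW (unique so far: 9)
  Token 10: 'often' -> NEW (unique so far: 10)
  Token 11: 'found' -> NEW (unique so far: 11)
  Token 12: 'lost' -> NEW (unique so far: 12)
  Token 13: 'when' -> NEW (unique so far: 13)
  Token 14: 'garden' -> NEW (unique so far: 14)
Unique types: ('already', 'bag', 'bought', 'boy', 'found', 'garden', 'lost', 'near', 'often', 'river', 'sad', 'small', 'when', 'woman')
Vocabulary size: 14

14


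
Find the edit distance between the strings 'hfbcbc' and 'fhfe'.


Building DP table for s1='hfbcbc' (len 6) and s2='fhfe' (len 4):
       f  h  f  e
    0  1  2  3  4
  h 1  1  1  2  3
  f 2  1  2  1  2
  b 3  2  2  2  2
  c 4  3  3  3  3
  b 5  4  4  4  4
  c 6  5  5  5  5
Edit distance = dp[6][4] = 5

5


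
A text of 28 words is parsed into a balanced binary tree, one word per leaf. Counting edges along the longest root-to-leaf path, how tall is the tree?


In a balanced binary tree with n leaves the deepest leaf is ceil(log2(n)) edges below the root.
log2(28) = 4.8074
ceil(4.8074) = 5
height (edges) = 5

5


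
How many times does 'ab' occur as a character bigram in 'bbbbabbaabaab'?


Scanning 'bbbbabbaabaab' for bigram 'ab':
  Position 0: 'bb' -> no
  Position 1: 'bb' -> no
  Position 2: 'bb' -> no
  Position 3: 'ba' -> no
  Position 4: 'ab' -> MATCH
  Position 5: 'bb' -> no
  Position 6: 'ba' -> no
  Position 7: 'aa' -> no
  Position 8: 'ab' -> MATCH
  Position 9: 'ba' -> no
  Position 10: 'aa' -> no
  Position 11: 'ab' -> MATCH
Total matches: 3

3


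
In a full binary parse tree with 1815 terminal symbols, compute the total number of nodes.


Leaf nodes (terminals): 1815
Internal nodes = n - 1 = 1815 - 1 = 1814
Total = leaves + internal = 1815 + 1814 = 3629

3629


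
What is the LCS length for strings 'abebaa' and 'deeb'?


DP table for LCS of 'abebaa' and 'deeb':
       d  e  e  b
    0  0  0  0  0
  a 0  0  0  0  0
  b 0  0  0  0  1
  e 0  0  1  1  1
  b 0  0  1  1  2
  a 0  0  1  1  2
  a 0  0  1  1  2
LCS: 'eb'
LCS length = 2

2


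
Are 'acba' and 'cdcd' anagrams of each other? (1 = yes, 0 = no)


Sort characters of 'acba': 'aabc'
Sort characters of 'cdcd': 'ccdd'
Sorted forms differ -> they are NOT anagrams
Result: 0

0


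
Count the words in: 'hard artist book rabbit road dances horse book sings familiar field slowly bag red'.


Counting words by splitting on spaces:
  Word 1: 'hard'
  Word 2: 'artist'
  Word 3: 'book'
  Word 4: 'rabbit'
  Word 5: 'road'
  Word 6: 'dances'
  Word 7: 'horse'
  Word 8: 'book'
  Word 9: 'sings'
  Word 10: 'familiar'
  Word 11: 'field'
  Word 12: 'slowly'
  Word 13: 'bag'
  Word 14: 'red'
Total words: 14

14


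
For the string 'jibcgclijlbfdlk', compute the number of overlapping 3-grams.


String 'jibcgclijlbfdlk' has length L = 15.
Number of overlapping n-grams = L - n + 1
Substituting: 15 - 3 + 1 = 13

13


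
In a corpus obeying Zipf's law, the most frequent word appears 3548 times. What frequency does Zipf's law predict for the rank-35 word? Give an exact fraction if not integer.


Zipf's law: freq(rank) = f1 / rank
f1 = 3548, rank = 35
freq = 3548 / 35
GCD(3548, 35) = 1
Simplified: 3548/35

3548/35


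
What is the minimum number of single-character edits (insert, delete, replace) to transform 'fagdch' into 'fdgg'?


Building DP table for s1='fagdch' (len 6) and s2='fdgg' (len 4):
       f  d  g  g
    0  1  2  3  4
  f 1  0  1  2  3
  a 2  1  1  2  3
  g 3  2  2  1  2
  d 4  3  2  2  2
  c 5  4  3  3  3
  h 6  5  4  4  4
Edit distance = dp[6][4] = 4

4


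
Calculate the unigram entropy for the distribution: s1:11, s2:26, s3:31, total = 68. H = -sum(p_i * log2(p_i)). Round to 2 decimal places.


Computing entropy H = -sum(p_i * log2(p_i)):
  s1: p = 11/68 = 0.1618, -p*log2(p) = 0.4251
  s2: p = 26/68 = 0.3824, -p*log2(p) = 0.5303
  s3: p = 31/68 = 0.4559, -p*log2(p) = 0.5166
H = sum of terms = 1.4720
Rounded to 2 decimals: 1.47

1.47


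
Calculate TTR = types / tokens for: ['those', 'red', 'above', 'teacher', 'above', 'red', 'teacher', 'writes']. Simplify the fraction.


Tokens: 8
Unique types: ('above', 'red', 'teacher', 'those', 'writes') = 5
TTR = 5/8
Already in lowest terms.

5/8


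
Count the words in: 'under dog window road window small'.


Counting words by splitting on spaces:
  Word 1: 'under'
  Word 2: 'dog'
  Word 3: 'window'
  Word 4: 'road'
  Word 5: 'window'
  Word 6: 'small'
Total words: 6

6


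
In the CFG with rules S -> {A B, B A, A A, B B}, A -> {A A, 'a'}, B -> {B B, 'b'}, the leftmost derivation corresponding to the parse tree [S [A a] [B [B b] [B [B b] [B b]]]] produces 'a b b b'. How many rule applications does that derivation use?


Every bracketed nonterminal node [X ...] in the tree is produced by exactly one rule application.
Reading the tree off as a leftmost derivation:
  Step 1: S  =>  A B   (applied S -> A B)
  Step 2: A B  =>  a B   (applied A -> a)
  Step 3: a B  =>  a B B   (applied B -> B B)
  Step 4: a B B  =>  a b B   (applied B -> b)
  Step 5: a b B  =>  a b B B   (applied B -> B B)
  Step 6: a b B B  =>  a b b B   (applied B -> b)
  Step 7: a b b B  =>  a b b b   (applied B -> b)
Final yield: a b b b
Total rewrite steps: 7

7


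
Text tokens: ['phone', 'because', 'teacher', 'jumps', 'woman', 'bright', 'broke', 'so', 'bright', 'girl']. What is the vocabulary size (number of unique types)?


Listing all tokens and tracking unique types:
  Token 1: 'phone' -> NEW (unique so far: 1)
  Token 2: 'because' -> NEW (unique so far: 2)
  Token 3: 'teacher' -> NEW (unique so far: 3)
  Token 4: 'jumps' -> NEW (unique so far: 4)
  Token 5: 'woman' -> NEW (unique so far: 5)
  Token 6: 'bright' -> NEW (unique so far: 6)
  Token 7: 'broke' -> NEW (unique so far: 7)
  Token 8: 'so' -> NEW (unique so far: 8)
  Token 9: 'bright' -> duplicate (unique so far: 8)
  Token 10: 'girl' -> NEW (unique so far: 9)
Unique types: ('because', 'bright', 'broke', 'girl', 'jumps', 'phone', 'so', 'teacher', 'woman')
Vocabulary size: 9

9


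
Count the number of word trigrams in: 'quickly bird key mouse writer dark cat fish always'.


Word trigrams from [9] words:
  Trigram 1: (quickly bird key)
  Trigram 2: (bird key mouse)
  Trigram 3: (key mouse writer)
  Trigram 4: (mouse writer dark)
  Trigram 5: (writer dark cat)
  Trigram 6: (dark cat fish)
  Trigram 7: (cat fish always)
Total word trigrams: 9 - 2 = 7

7


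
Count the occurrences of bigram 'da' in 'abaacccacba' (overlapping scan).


Scanning 'abaacccacba' for bigram 'da':
  Position 0: 'ab' -> no
  Position 1: 'ba' -> no
  Position 2: 'aa' -> no
  Position 3: 'ac' -> no
  Position 4: 'cc' -> no
  Position 5: 'cc' -> no
  Position 6: 'ca' -> no
  Position 7: 'ac' -> no
  Position 8: 'cb' -> no
  Position 9: 'ba' -> no
Total matches: 0

0


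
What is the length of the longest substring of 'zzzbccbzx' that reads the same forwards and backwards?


Scanning 'zzzbccbzx' for palindromic substrings.
Substring at positions 2-7: 'zbccbz'.
Check: reverse('zbccbz') = 'zbccbz' -> palindrome confirmed.
Neighbouring characters ('z' / 'x') break symmetry, so it cannot extend further.
No longer palindromic substring exists; longest length = 6

6


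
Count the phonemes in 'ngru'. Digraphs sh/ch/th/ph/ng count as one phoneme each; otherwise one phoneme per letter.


Parsing 'ngru' greedily, digraphs first:
  'ng' -> digraph (1 consonant phoneme) (phonemes so far: 1)
  'r' -> consonant phoneme (phonemes so far: 2)
  'u' -> vowel phoneme (phonemes so far: 3)
Total phonemes: 3

3


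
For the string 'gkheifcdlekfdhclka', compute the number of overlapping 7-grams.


String 'gkheifcdlekfdhclka' has length L = 18.
Number of overlapping n-grams = L - n + 1
Substituting: 18 - 7 + 1 = 12

12


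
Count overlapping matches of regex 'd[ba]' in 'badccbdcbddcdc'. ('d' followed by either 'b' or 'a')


Pattern: d[ba] means 'd' followed by either 'b' or 'a'.
Scanning 'badccbdcbddcdc' position-by-position:
  Pos 0: window 'ba' -> no
  Pos 1: window 'ad' -> no
  Pos 2: window 'dc' -> no
  Pos 3: window 'cc' -> no
  Pos 4: window 'cb' -> no
  Pos 5: window 'bd' -> no
  Pos 6: window 'dc' -> no
  Pos 7: window 'cb' -> no
  Pos 8: window 'bd' -> no
  Pos 9: window 'dd' -> no
  Pos 10: window 'dc' -> no
  Pos 11: window 'cd' -> no
  Pos 12: window 'dc' -> no
  Pos 13: window 'c' -> no
Total matches: 0

0


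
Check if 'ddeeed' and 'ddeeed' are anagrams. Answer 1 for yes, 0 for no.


Sort characters of 'ddeeed': 'dddeee'
Sort characters of 'ddeeed': 'dddeee'
Sorted forms match -> they ARE anagrams
Result: 1

1


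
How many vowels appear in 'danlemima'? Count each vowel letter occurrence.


Scanning each character of 'danlemima':
  Position 1: 'd' -> consonant (running count: 0)
  Position 2: 'a' -> vowel (running count: 1)
  Position 3: 'n' -> consonant (running count: 1)
  Position 4: 'l' -> consonant (running count: 1)
  Position 5: 'e' -> vowel (running count: 2)
  Position 6: 'm' -> consonant (running count: 2)
  Position 7: 'i' -> vowel (running count: 3)
  Position 8: 'm' -> consonant (running count: 3)
  Position 9: 'a' -> vowel (running count: 4)
Total vowels: 4

4


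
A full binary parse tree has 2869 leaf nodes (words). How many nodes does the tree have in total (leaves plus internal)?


Leaf nodes (terminals): 2869
Internal nodes = n - 1 = 2869 - 1 = 2868
Total = leaves + internal = 2869 + 2868 = 5737

5737


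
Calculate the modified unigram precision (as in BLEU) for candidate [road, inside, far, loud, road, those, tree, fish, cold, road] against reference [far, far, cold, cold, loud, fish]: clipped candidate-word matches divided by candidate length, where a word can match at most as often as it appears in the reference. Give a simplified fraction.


Reference word counts: {'cold': 2, 'far': 2, 'fish': 1, 'loud': 1}
Checking each candidate word (with clipping):
  'road' -> not in reference -> no match (matches: 0)
  'inside' -> not in reference -> no match (matches: 0)
  'far' -> in reference (ref count 2, used 1/2) -> match (matches: 1)
  'loud' -> in reference (ref count 1, used 1/1) -> match (matches: 2)
  'road' -> not in reference -> no match (matches: 2)
  'those' -> not in reference -> no match (matches: 2)
  'tree' -> not in reference -> no match (matches: 2)
  'fish' -> in reference (ref count 1, used 1/1) -> match (matches: 3)
  'cold' -> in reference (ref count 2, used 1/2) -> match (matches: 4)
  'road' -> not in reference -> no match (matches: 4)
Clipped matches: 4, Candidate length: 10
Precision = 4/10 = 2/5

2/5


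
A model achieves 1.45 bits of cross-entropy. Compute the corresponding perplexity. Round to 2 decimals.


Perplexity formula: PP = 2^H
H = 1.45
PP = 2^1.45
Decompose: 2^1.45 = 2^1 * 2^0.45
2^1 = 2, 2^0.45 ~ 1.3660403
PP ~ 2 * 1.3660403 = 2.7320806
Rounded to 2 decimals: 2.73

2.73


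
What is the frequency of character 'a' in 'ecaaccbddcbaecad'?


Scanning 'ecaaccbddcbaecad' for 'a':
  Position 2: 'a' -> MATCH (count: 1)
  Position 3: 'a' -> MATCH (count: 2)
  Position 11: 'a' -> MATCH (count: 3)
  Position 14: 'a' -> MATCH (count: 4)
Total occurrences of 'a': 4

4


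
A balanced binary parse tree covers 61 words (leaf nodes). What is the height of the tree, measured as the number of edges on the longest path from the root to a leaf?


In a balanced binary tree with n leaves the deepest leaf is ceil(log2(n)) edges below the root.
log2(61) = 5.9307
ceil(5.9307) = 6
height (edges) = 6

6


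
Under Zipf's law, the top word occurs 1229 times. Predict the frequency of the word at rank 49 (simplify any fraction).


Zipf's law: freq(rank) = f1 / rank
f1 = 1229, rank = 49
freq = 1229 / 49
GCD(1229, 49) = 1
Simplified: 1229/49

1229/49


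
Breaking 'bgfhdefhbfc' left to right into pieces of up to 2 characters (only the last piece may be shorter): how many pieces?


'bgfhdefhbfc' has 11 characters.
Chunking with max size 2:
  Chunk 1: 'bg' (positions 0-1)
  Chunk 2: 'fh' (positions 2-3)
  Chunk 3: 'de' (positions 4-5)
  Chunk 4: 'fh' (positions 6-7)
  Chunk 5: 'bf' (positions 8-9)
  Chunk 6: 'c' (positions 10-10)
Total chunks: ceil(11 / 2) = 6

6


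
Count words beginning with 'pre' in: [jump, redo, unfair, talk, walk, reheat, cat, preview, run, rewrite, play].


Checking each word for prefix 'pre':
  'jump' -> no (count: 0)
  'redo' -> no (count: 0)
  'unfair' -> no (count: 0)
  'talk' -> no (count: 0)
  'walk' -> no (count: 0)
  'reheat' -> no (count: 0)
  'cat' -> no (count: 0)
  'preview' -> YES, starts with 'pre' (count: 1)
  'run' -> no (count: 1)
  'rewrite' -> no (count: 1)
  'play' -> no (count: 1)
Total with prefix 'pre': 1

1


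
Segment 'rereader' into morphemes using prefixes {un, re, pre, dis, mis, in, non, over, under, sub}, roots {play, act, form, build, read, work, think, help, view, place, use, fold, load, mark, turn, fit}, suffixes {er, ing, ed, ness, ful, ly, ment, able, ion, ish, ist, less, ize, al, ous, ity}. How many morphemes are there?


Segmenting 'rereader' against the inventory:
  're' -> prefix (morpheme 1)
  'read' -> root (morpheme 2)
  'er' -> suffix (morpheme 3)
Total morphemes: 3

3


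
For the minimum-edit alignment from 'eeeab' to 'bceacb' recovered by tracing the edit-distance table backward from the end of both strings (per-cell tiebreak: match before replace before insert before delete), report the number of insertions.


Edit distance = 3. Backtracking from cell (5, 6) with preference match > replace > insert > delete,
then listing the resulting alignment 'eeeab' -> 'bceacb' left to right:
  Step 1: replace e->b
  Step 2: replace e->c
  Step 3: keep 'e'
  Step 4: keep 'a'
  Step 5: insert 'c' [insertion #1]
  Step 6: keep 'b'
Total insertions: 1

1


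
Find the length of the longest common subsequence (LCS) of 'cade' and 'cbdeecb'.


DP table for LCS of 'cade' and 'cbdeecb':
       c  b  d  e  e  c  b
    0  0  0  0  0  0  0  0
  c 0  1  1  1  1  1  1  1
  a 0  1  1  1  1  1  1  1
  d 0  1  1  2  2  2  2  2
  e 0  1  1  2  3  3  3  3
LCS: 'cde'
LCS length = 3

3


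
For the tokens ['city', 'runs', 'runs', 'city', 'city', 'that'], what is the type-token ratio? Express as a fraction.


Tokens: 6
Unique types: ('city', 'runs', 'that') = 3
TTR = 3/6
Simplify: divide both by 3 -> 1/2
TTR = 1/2

1/2


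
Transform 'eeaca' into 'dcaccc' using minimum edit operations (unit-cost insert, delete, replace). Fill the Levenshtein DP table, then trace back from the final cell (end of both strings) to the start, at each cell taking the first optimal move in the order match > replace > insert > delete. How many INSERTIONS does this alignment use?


Edit distance = 4. Backtracking from cell (5, 6) with preference match > replace > insert > delete,
then listing the resulting alignment 'eeaca' -> 'dcaccc' left to right:
  Step 1: replace e->d
  Step 2: replace e->c
  Step 3: keep 'a'
  Step 4: insert 'c' [insertion #1]
  Step 5: keep 'c'
  Step 6: replace a->c
Total insertions: 1

1


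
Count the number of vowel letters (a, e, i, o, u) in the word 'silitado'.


Scanning each character of 'silitado':
  Position 1: 's' -> consonant (running count: 0)
  Position 2: 'i' -> vowel (running count: 1)
  Position 3: 'l' -> consonant (running count: 1)
  Position 4: 'i' -> vowel (running count: 2)
  Position 5: 't' -> consonant (running count: 2)
  Position 6: 'a' -> vowel (running count: 3)
  Position 7: 'd' -> consonant (running count: 3)
  Position 8: 'o' -> vowel (running count: 4)
Total vowels: 4

4


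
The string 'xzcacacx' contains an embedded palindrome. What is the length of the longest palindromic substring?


Scanning 'xzcacacx' for palindromic substrings.
Substring at positions 2-6: 'cacac'.
Check: reverse('cacac') = 'cacac' -> palindrome confirmed.
Neighbouring characters ('z' / 'x') break symmetry, so it cannot extend further.
No longer palindromic substring exists; longest length = 5

5


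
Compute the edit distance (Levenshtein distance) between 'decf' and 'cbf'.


Building DP table for s1='decf' (len 4) and s2='cbf' (len 3):
       c  b  f
    0  1  2  3
  d 1  1  2  3
  e 2  2  2  3
  c 3  2  3  3
  f 4  3  3  3
Edit distance = dp[4][3] = 3

3


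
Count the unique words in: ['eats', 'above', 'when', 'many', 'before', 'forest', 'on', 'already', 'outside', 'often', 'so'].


Listing all tokens and tracking unique types:
  Token 1: 'eats' -> NEW (unique so far: 1)
  Token 2: 'above' -> NEW (unique so far: 2)
  Token 3: 'when' -> NEW (unique so far: 3)
  Token 4: 'many' -> NEW (unique so far: 4)
  Token 5: 'before' -> NEW (unique so far: 5)
  Token 6: 'forest' -> NEW (unique so far: 6)
  Token 7: 'on' -> NEW (unique so far: 7)
  Token 8: 'already' -> NEW (unique so far: 8)
  Token 9: 'outside' -> NEW (unique so far: 9)
  Token 10: 'often' -> NEW (unique so far: 10)
  Token 11: 'so' -> NEW (unique so far: 11)
Unique types: ('above', 'already', 'before', 'eats', 'forest', 'many', 'often', 'on', 'outside', 'so', 'when')
Vocabulary size: 11

11


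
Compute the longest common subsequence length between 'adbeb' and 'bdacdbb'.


DP table for LCS of 'adbeb' and 'bdacdbb':
       b  d  a  c  d  b  b
    0  0  0  0  0  0  0  0
  a 0  0  0  1  1  1  1  1
  d 0  0  1  1  1  2  2  2
  b 0  1  1  1  1  2  3  3
  e 0  1  1  1  1  2  3  3
  b 0  1  1  1  1  2  3  4
LCS: 'adbb'
LCS length = 4

4


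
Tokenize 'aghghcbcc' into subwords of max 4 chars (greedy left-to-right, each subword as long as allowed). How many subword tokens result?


'aghghcbcc' has 9 characters.
Chunking with max size 4:
  Chunk 1: 'aghg' (positions 0-3)
  Chunk 2: 'hcbc' (positions 4-7)
  Chunk 3: 'c' (positions 8-8)
Total chunks: ceil(9 / 4) = 3

3


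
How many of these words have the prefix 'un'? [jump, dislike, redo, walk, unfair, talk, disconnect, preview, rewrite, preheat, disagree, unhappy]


Checking each word for prefix 'un':
  'jump' -> no (count: 0)
  'dislike' -> no (count: 0)
  'redo' -> no (count: 0)
  'walk' -> no (count: 0)
  'unfair' -> YES, starts with 'un' (count: 1)
  'talk' -> no (count: 1)
  'disconnect' -> no (count: 1)
  'preview' -> no (count: 1)
  'rewrite' -> no (count: 1)
  'preheat' -> no (count: 1)
  'disagree' -> no (count: 1)
  'unhappy' -> YES, starts with 'un' (count: 2)
Total with prefix 'un': 2

2


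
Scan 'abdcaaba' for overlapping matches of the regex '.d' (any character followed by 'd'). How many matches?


Pattern: .d means any character followed by 'd'.
Scanning 'abdcaaba' position-by-position:
  Pos 0: window 'ab' -> no
  Pos 1: window 'bd' -> MATCH
  Pos 2: window 'dc' -> no
  Pos 3: window 'ca' -> no
  Pos 4: window 'aa' -> no
  Pos 5: window 'ab' -> no
  Pos 6: window 'ba' -> no
  Pos 7: window 'a' -> no
Total matches: 1

1


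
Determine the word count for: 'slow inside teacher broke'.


Counting words by splitting on spaces:
  Word 1: 'slow'
  Word 2: 'inside'
  Word 3: 'teacher'
  Word 4: 'broke'
Total words: 4

4


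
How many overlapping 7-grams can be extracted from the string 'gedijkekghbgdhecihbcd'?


String 'gedijkekghbgdhecihbcd' has length L = 21.
Number of overlapping n-grams = L - n + 1
Substituting: 21 - 7 + 1 = 15

15


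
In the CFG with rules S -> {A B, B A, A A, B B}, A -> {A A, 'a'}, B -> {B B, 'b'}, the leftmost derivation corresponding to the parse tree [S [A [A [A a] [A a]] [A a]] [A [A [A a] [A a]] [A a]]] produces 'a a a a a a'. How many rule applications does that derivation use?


Every bracketed nonterminal node [X ...] in the tree is produced by exactly one rule application.
Reading the tree off as a leftmost derivation:
  Step 1: S  =>  A A   (applied S -> A A)
  Step 2: A A  =>  A A A   (applied A -> A A)
  Step 3: A A A  =>  A A A A   (applied A -> A A)
  Step 4: A A A A  =>  a A A A   (applied A -> a)
  Step 5: a A A A  =>  a a A A   (applied A -> a)
  Step 6: a a A A  =>  a a a A   (applied A -> a)
  Step 7: a a a A  =>  a a a A A   (applied A -> A A)
  Step 8: a a a A A  =>  a a a A A A   (applied A -> A A)
  Step 9: a a a A A A  =>  a a a a A A   (applied A -> a)
  Step 10: a a a a A A  =>  a a a a a A   (applied A -> a)
  Step 11: a a a a a A  =>  a a a a a a   (applied A -> a)
Final yield: a a a a a a
Total rewrite steps: 11

11


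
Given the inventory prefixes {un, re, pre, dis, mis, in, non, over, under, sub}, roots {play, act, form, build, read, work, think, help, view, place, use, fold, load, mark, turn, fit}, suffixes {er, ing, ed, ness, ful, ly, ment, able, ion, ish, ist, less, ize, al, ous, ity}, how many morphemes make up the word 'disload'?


Segmenting 'disload' against the inventory:
  'dis' -> prefix (morpheme 1)
  'load' -> root (morpheme 2)
Total morphemes: 2

2


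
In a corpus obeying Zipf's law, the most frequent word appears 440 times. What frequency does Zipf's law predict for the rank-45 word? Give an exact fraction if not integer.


Zipf's law: freq(rank) = f1 / rank
f1 = 440, rank = 45
freq = 440 / 45
GCD(440, 45) = 5
Simplified: 88/9

88/9


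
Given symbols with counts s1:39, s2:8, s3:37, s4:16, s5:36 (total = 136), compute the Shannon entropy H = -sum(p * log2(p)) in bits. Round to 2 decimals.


Computing entropy H = -sum(p_i * log2(p_i)):
  s1: p = 39/136 = 0.2868, -p*log2(p) = 0.5168
  s2: p = 8/136 = 0.0588, -p*log2(p) = 0.2404
  s3: p = 37/136 = 0.2721, -p*log2(p) = 0.5109
  s4: p = 16/136 = 0.1176, -p*log2(p) = 0.3632
  s5: p = 36/136 = 0.2647, -p*log2(p) = 0.5076
H = sum of terms = 2.1389
Rounded to 2 decimals: 2.14

2.14


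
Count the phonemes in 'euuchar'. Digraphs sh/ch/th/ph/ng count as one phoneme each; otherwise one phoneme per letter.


Parsing 'euuchar' greedily, digraphs first:
  'e' -> vowel phoneme (phonemes so far: 1)
  'u' -> vowel phoneme (phonemes so far: 2)
  'u' -> vowel phoneme (phonemes so far: 3)
  'ch' -> digraph (1 consonant phoneme) (phonemes so far: 4)
  'a' -> vowel phoneme (phonemes so far: 5)
  'r' -> consonant phoneme (phonemes so far: 6)
Total phonemes: 6

6


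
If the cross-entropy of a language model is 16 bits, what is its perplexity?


Perplexity formula: PP = 2^H
H = 16
PP = 2^16
PP = 2^16 = 65536

65536


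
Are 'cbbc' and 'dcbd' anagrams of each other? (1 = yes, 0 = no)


Sort characters of 'cbbc': 'bbcc'
Sort characters of 'dcbd': 'bcdd'
Sorted forms differ -> they are NOT anagrams
Result: 0

0


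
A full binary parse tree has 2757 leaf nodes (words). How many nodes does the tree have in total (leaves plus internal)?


Leaf nodes (terminals): 2757
Internal nodes = n - 1 = 2757 - 1 = 2756
Total = leaves + internal = 2757 + 2756 = 5513

5513


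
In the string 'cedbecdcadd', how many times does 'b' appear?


Scanning 'cedbecdcadd' for 'b':
  Position 3: 'b' -> MATCH (count: 1)
Total occurrences of 'b': 1

1


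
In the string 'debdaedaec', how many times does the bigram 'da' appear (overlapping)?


Scanning 'debdaedaec' for bigram 'da':
  Position 0: 'de' -> no
  Position 1: 'eb' -> no
  Position 2: 'bd' -> no
  Position 3: 'da' -> MATCH
  Position 4: 'ae' -> no
  Position 5: 'ed' -> no
  Position 6: 'da' -> MATCH
  Position 7: 'ae' -> no
  Position 8: 'ec' -> no
Total matches: 2

2


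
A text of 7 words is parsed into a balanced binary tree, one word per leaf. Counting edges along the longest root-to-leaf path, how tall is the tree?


In a balanced binary tree with n leaves the deepest leaf is ceil(log2(n)) edges below the root.
log2(7) = 2.8074
ceil(2.8074) = 3
height (edges) = 3

3


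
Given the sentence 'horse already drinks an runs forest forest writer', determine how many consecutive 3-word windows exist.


Word trigrams from [8] words:
  Trigram 1: (horse already drinks)
  Trigram 2: (already drinks an)
  Trigram 3: (drinks an runs)
  Trigram 4: (an runs forest)
  Trigram 5: (runs forest forest)
  Trigram 6: (forest forest writer)
Total word trigrams: 8 - 2 = 6

6


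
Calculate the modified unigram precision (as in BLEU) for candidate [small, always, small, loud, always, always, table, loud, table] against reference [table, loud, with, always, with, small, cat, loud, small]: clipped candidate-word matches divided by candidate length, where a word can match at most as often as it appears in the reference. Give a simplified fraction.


Reference word counts: {'always': 1, 'cat': 1, 'loud': 2, 'small': 2, 'table': 1, 'with': 2}
Checking each candidate word (with clipping):
  'small' -> in reference (ref count 2, used 1/2) -> match (matches: 1)
  'always' -> in reference (ref count 1, used 1/1) -> match (matches: 2)
  'small' -> in reference (ref count 2, used 2/2) -> match (matches: 3)
  'loud' -> in reference (ref count 2, used 1/2) -> match (matches: 4)
  'always' -> ref count 1 already used up (1/1) -> clipped, no match (matches: 4)
  'always' -> ref count 1 already used up (1/1) -> clipped, no match (matches: 4)
  'table' -> in reference (ref count 1, used 1/1) -> match (matches: 5)
  'loud' -> in reference (ref count 2, used 2/2) -> match (matches: 6)
  'table' -> ref count 1 already used up (1/1) -> clipped, no match (matches: 6)
Clipped matches: 6, Candidate length: 9
Precision = 6/9 = 2/3

2/3


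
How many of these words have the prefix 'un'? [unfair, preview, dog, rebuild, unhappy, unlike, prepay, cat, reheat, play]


Checking each word for prefix 'un':
  'unfair' -> YES, starts with 'un' (count: 1)
  'preview' -> no (count: 1)
  'dog' -> no (count: 1)
  'rebuild' -> no (count: 1)
  'unhappy' -> YES, starts with 'un' (count: 2)
  'unlike' -> YES, starts with 'un' (count: 3)
  'prepay' -> no (count: 3)
  'cat' -> no (count: 3)
  'reheat' -> no (count: 3)
  'play' -> no (count: 3)
Total with prefix 'un': 3

3


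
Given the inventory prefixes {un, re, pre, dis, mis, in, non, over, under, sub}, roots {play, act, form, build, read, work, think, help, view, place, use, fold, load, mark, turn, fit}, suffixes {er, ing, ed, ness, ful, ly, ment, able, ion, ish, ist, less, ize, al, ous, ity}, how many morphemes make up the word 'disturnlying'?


Segmenting 'disturnlying' against the inventory:
  'dis' -> prefix (morpheme 1)
  'turn' -> root (morpheme 2)
  'ly' -> suffix (morpheme 3)
  'ing' -> suffix (morpheme 4)
Total morphemes: 4

4


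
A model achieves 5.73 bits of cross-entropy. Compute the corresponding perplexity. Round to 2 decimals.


Perplexity formula: PP = 2^H
H = 5.73
PP = 2^5.73
Decompose: 2^5.73 = 2^5 * 2^0.73
2^5 = 32, 2^0.73 ~ 1.6586391
PP ~ 32 * 1.6586391 = 53.0764512
Rounded to 2 decimals: 53.08

53.08


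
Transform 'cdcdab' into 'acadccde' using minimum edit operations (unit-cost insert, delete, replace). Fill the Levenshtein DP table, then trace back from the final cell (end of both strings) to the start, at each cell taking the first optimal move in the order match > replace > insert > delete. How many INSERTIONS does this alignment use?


Edit distance = 5. Backtracking from cell (6, 8) with preference match > replace > insert > delete,
then listing the resulting alignment 'cdcdab' -> 'acadccde' left to right:
  Step 1: insert 'a' [insertion #1]
  Step 2: keep 'c'
  Step 3: insert 'a' [insertion #2]
  Step 4: keep 'd'
  Step 5: keep 'c'
  Step 6: replace d->c
  Step 7: replace a->d
  Step 8: replace b->e
Total insertions: 2

2


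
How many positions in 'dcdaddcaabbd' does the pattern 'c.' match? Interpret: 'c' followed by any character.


Pattern: c. means 'c' followed by any character.
Scanning 'dcdaddcaabbd' position-by-position:
  Pos 0: window 'dc' -> no
  Pos 1: window 'cd' -> MATCH
  Pos 2: window 'da' -> no
  Pos 3: window 'ad' -> no
  Pos 4: window 'dd' -> no
  Pos 5: window 'dc' -> no
  Pos 6: window 'ca' -> MATCH
  Pos 7: window 'aa' -> no
  Pos 8: window 'ab' -> no
  Pos 9: window 'bb' -> no
  Pos 10: window 'bd' -> no
  Pos 11: window 'd' -> no
Total matches: 2

2


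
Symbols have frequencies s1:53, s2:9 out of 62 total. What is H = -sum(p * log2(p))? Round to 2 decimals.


Computing entropy H = -sum(p_i * log2(p_i)):
  s1: p = 53/62 = 0.8548, -p*log2(p) = 0.1934
  s2: p = 9/62 = 0.1452, -p*log2(p) = 0.4042
H = sum of terms = 0.5976
Rounded to 2 decimals: 0.60

0.60


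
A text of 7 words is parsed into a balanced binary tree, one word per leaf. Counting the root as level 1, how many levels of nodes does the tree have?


In a balanced binary tree with n leaves the deepest leaf is ceil(log2(n)) edges below the root,
so counting node levels inclusive of root and leaves gives ceil(log2(n)) + 1 levels.
log2(7) = 2.8074
ceil(2.8074) = 3
levels = 3 + 1 = 4

4


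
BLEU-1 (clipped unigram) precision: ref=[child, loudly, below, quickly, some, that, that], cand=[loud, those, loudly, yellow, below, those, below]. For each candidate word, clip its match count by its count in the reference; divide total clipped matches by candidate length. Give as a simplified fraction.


Reference word counts: {'below': 1, 'child': 1, 'loudly': 1, 'quickly': 1, 'some': 1, 'that': 2}
Checking each candidate word (with clipping):
  'loud' -> not in reference -> no match (matches: 0)
  'those' -> not in reference -> no match (matches: 0)
  'loudly' -> in reference (ref count 1, used 1/1) -> match (matches: 1)
  'yellow' -> not in reference -> no match (matches: 1)
  'below' -> in reference (ref count 1, used 1/1) -> match (matches: 2)
  'those' -> not in reference -> no match (matches: 2)
  'below' -> ref count 1 already used up (1/1) -> clipped, no match (matches: 2)
Clipped matches: 2, Candidate length: 7
Precision = 2/7

2/7


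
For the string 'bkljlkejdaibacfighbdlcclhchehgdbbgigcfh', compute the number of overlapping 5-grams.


String 'bkljlkejdaibacfighbdlcclhchehgdbbgigcfh' has length L = 39.
Number of overlapping n-grams = L - n + 1
Substituting: 39 - 5 + 1 = 35

35


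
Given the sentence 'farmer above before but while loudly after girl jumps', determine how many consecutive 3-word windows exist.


Word trigrams from [9] words:
  Trigram 1: (farmer above before)
  Trigram 2: (above before but)
  Trigram 3: (before but while)
  Trigram 4: (but while loudly)
  Trigram 5: (while loudly after)
  Trigram 6: (loudly after girl)
  Trigram 7: (after girl jumps)
Total word trigrams: 9 - 2 = 7

7


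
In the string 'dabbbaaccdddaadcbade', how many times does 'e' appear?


Scanning 'dabbbaaccdddaadcbade' for 'e':
  Position 19: 'e' -> MATCH (count: 1)
Total occurrences of 'e': 1

1


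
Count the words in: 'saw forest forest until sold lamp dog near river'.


Counting words by splitting on spaces:
  Word 1: 'saw'
  Word 2: 'forest'
  Word 3: 'forest'
  Word 4: 'until'
  Word 5: 'sold'
  Word 6: 'lamp'
  Word 7: 'dog'
  Word 8: 'near'
  Word 9: 'river'
Total words: 9

9


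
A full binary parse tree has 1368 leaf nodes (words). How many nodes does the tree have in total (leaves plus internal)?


Leaf nodes (terminals): 1368
Internal nodes = n - 1 = 1368 - 1 = 1367
Total = leaves + internal = 1368 + 1367 = 2735

2735


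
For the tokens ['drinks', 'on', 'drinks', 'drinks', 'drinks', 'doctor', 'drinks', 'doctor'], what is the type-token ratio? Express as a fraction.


Tokens: 8
Unique types: ('doctor', 'drinks', 'on') = 3
TTR = 3/8
Already in lowest terms.

3/8


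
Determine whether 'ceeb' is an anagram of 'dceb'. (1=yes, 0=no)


Sort characters of 'ceeb': 'bcee'
Sort characters of 'dceb': 'bcde'
Sorted forms differ -> they are NOT anagrams
Result: 0

0


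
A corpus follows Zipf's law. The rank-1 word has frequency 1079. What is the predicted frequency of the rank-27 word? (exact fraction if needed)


Zipf's law: freq(rank) = f1 / rank
f1 = 1079, rank = 27
freq = 1079 / 27
GCD(1079, 27) = 1
Simplified: 1079/27

1079/27


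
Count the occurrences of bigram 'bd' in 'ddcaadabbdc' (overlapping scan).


Scanning 'ddcaadabbdc' for bigram 'bd':
  Position 0: 'dd' -> no
  Position 1: 'dc' -> no
  Position 2: 'ca' -> no
  Position 3: 'aa' -> no
  Position 4: 'ad' -> no
  Position 5: 'da' -> no
  Position 6: 'ab' -> no
  Position 7: 'bb' -> no
  Position 8: 'bd' -> MATCH
  Position 9: 'dc' -> no
Total matches: 1

1


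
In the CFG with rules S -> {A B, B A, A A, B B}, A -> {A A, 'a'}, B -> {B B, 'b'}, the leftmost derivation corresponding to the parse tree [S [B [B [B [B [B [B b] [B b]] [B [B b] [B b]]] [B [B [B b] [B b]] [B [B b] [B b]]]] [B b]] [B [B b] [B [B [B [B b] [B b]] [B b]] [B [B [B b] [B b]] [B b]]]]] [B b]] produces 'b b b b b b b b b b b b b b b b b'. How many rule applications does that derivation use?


Every bracketed nonterminal node [X ...] in the tree is produced by exactly one rule application.
Reading the tree off as a leftmost derivation:
  Step 1: S  =>  B B   (applied S -> B B)
  Step 2: B B  =>  B B B   (applied B -> B B)
  Step 3: B B B  =>  B B B B   (applied B -> B B)
  Step 4: B B B B  =>  B B B B B   (applied B -> B B)
  Step 5: B B B B B  =>  B B B B B B   (applied B -> B B)
  Step 6: B B B B B B  =>  B B B B B B B   (applied B -> B B)
  Step 7: B B B B B B B  =>  b B B B B B B   (applied B -> b)
  Step 8: b B B B B B B  =>  b b B B B B B   (applied B -> b)
  Step 9: b b B B B B B  =>  b b B B B B B B   (applied B -> B B)
  Step 10: b b B B B B B B  =>  b b b B B B B B   (applied B -> b)
  Step 11: b b b B B B B B  =>  b b b b B B B B   (applied B -> b)
  Step 12: b b b b B B B B  =>  b b b b B B B B B   (applied B -> B B)
  Step 13: b b b b B B B B B  =>  b b b b B B B B B B   (applied B -> B B)
  Step 14: b b b b B B B B B B  =>  b b b b b B B B B B   (applied B -> b)
  Step 15: b b b b b B B B B B  =>  b b b b b b B B B B   (applied B -> b)
  Step 16: b b b b b b B B B B  =>  b b b b b b B B B B B   (applied B -> B B)
  Step 17: b b b b b b B B B B B  =>  b b b b b b b B B B B   (applied B -> b)
  Step 18: b b b b b b b B B B B  =>  b b b b b b b b B B B   (applied B -> b)
  Step 19: b b b b b b b b B B B  =>  b b b b b b b b b B B   (applied B -> b)
  Step 20: b b b b b b b b b B B  =>  b b b b b b b b b B B B   (applied B -> B B)
  Step 21: b b b b b b b b b B B B  =>  b b b b b b b b b b B B   (applied B -> b)
  Step 22: b b b b b b b b b b B B  =>  b b b b b b b b b b B B B   (applied B -> B B)
  Step 23: b b b b b b b b b b B B B  =>  b b b b b b b b b b B B B B   (applied B -> B B)
  Step 24: b b b b b b b b b b B B B B  =>  b b b b b b b b b b B B B B B   (applied B -> B B)
  Step 25: b b b b b b b b b b B B B B B  =>  b b b b b b b b b b b B B B B   (applied B -> b)
  Step 26: b b b b b b b b b b b B B B B  =>  b b b b b b b b b b b b B B B   (applied B -> b)
  Step 27: b b b b b b b b b b b b B B B  =>  b b b b b b b b b b b b b B B   (applied B -> b)
  Step 28: b b b b b b b b b b b b b B B  =>  b b b b b b b b b b b b b B B B   (applied B -> B B)
  Step 29: b b b b b b b b b b b b b B B B  =>  b b b b b b b b b b b b b B B B B   (applied B -> B B)
  Step 30: b b b b b b b b b b b b b B B B B  =>  b b b b b b b b b b b b b b B B B   (applied B -> b)
  Step 31: b b b b b b b b b b b b b b B B B  =>  b b b b b b b b b b b b b b b B B   (applied B -> b)
  Step 32: b b b b b b b b b b b b b b b B B  =>  b b b b b b b b b b b b b b b b B   (applied B -> b)
  Step 33: b b b b b b b b b b b b b b b b B  =>  b b b b b b b b b b b b b b b b b   (applied B -> b)
Final yield: b b b b b b b b b b b b b b b b b
Total rewrite steps: 33

33


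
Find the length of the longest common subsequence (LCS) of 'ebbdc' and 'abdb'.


DP table for LCS of 'ebbdc' and 'abdb':
       a  b  d  b
    0  0  0  0  0
  e 0  0  0  0  0
  b 0  0  1  1  1
  b 0  0  1  1  2
  d 0  0  1  2  2
  c 0  0  1  2  2
LCS: 'bb'
LCS length = 2

2


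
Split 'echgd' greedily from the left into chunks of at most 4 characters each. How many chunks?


'echgd' has 5 characters.
Chunking with max size 4:
  Chunk 1: 'echg' (positions 0-3)
  Chunk 2: 'd' (positions 4-4)
Total chunks: ceil(5 / 4) = 2

2


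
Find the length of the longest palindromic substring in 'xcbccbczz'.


Scanning 'xcbccbczz' for palindromic substrings.
Substring at positions 1-6: 'cbccbc'.
Check: reverse('cbccbc') = 'cbccbc' -> palindrome confirmed.
Neighbouring characters ('x' / 'z') break symmetry, so it cannot extend further.
No longer palindromic substring exists; longest length = 6

6


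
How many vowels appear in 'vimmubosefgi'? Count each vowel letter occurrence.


Scanning each character of 'vimmubosefgi':
  Position 1: 'v' -> consonant (running count: 0)
  Position 2: 'i' -> vowel (running count: 1)
  Position 3: 'm' -> consonant (running count: 1)
  Position 4: 'm' -> consonant (running count: 1)
  Position 5: 'u' -> vowel (running count: 2)
  Position 6: 'b' -> consonant (running count: 2)
  Position 7: 'o' -> vowel (running count: 3)
  Position 8: 's' -> consonant (running count: 3)
  Position 9: 'e' -> vowel (running count: 4)
  Position 10: 'f' -> consonant (running count: 4)
  Position 11: 'g' -> consonant (running count: 4)
  Position 12: 'i' -> vowel (running count: 5)
Total vowels: 5

5


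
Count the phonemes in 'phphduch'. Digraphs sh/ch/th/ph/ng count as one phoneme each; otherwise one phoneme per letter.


Parsing 'phphduch' greedily, digraphs first:
  'ph' -> digraph (1 consonant phoneme) (phonemes so far: 1)
  'ph' -> digraph (1 consonant phoneme) (phonemes so far: 2)
  'd' -> consonant phoneme (phonemes so far: 3)
  'u' -> vowel phoneme (phonemes so far: 4)
  'ch' -> digraph (1 consonant phoneme) (phonemes so far: 5)
Total phonemes: 5

5


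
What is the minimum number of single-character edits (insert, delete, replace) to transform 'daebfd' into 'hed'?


Building DP table for s1='daebfd' (len 6) and s2='hed' (len 3):
       h  e  d
    0  1  2  3
  d 1  1  2  2
  a 2  2  2  3
  e 3  3  2  3
  b 4  4  3  3
  f 5  5  4  4
  d 6  6  5  4
Edit distance = dp[6][3] = 4

4


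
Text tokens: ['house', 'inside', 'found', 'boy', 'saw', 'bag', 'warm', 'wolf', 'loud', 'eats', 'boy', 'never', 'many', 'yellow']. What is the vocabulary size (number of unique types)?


Listing all tokens and tracking unique types:
  Token 1: 'house' -> NEW (unique so far: 1)
  Token 2: 'inside' -> NEW (unique so far: 2)
  Token 3: 'found' -> NEW (unique so far: 3)
  Token 4: 'boy' -> NEW (unique so far: 4)
  Token 5: 'saw' -> NEW (unique so far: 5)
  Token 6: 'bag' -> NEW (unique so far: 6)
  Token 7: 'warm' -> NEW (unique so far: 7)
  Token 8: 'wolf' -> NEW (unique so far: 8)
  Token 9: 'loud' -> NEW (unique so far: 9)
  Token 10: 'eats' -> NEW (unique so far: 10)
  Token 11: 'boy' -> duplicate (unique so far: 10)
  Token 12: 'never' -> NEW (unique so far: 11)
  Token 13: 'many' -> NEW (unique so far: 12)
  Token 14: 'yellow' -> NEW (unique so far: 13)
Unique types: ('bag', 'boy', 'eats', 'found', 'house', 'inside', 'loud', 'many', 'never', 'saw', 'warm', 'wolf', 'yellow')
Vocabulary size: 13

13
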